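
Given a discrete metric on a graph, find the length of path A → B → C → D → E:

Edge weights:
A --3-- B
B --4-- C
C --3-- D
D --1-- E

Arc length = 3 + 4 + 3 + 1 = 11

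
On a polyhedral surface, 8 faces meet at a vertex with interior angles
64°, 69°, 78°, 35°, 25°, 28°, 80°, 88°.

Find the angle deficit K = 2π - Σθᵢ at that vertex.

Sum of angles = 467°. K = 360° - 467° = -107° = -107π/180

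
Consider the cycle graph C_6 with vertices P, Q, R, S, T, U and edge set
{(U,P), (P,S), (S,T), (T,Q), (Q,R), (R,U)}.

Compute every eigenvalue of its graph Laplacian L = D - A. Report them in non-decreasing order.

The cycle graph C_n has Laplacian eigenvalues λ_k = 2 − 2cos(2πk/n), k = 0, 1, …, n−1. Here n = 6:
k=0: 2 − 2cos(0) = 0.0; k=1: 2 − 2cos(π/3) = 1.0; k=2: 2 − 2cos(2π/3) = 3.0; k=3: 2 − 2cos(π) = 4.0; k=4: 2 − 2cos(4π/3) = 3.0; k=5: 2 − 2cos(5π/3) = 1.0.
Laplacian eigenvalues (increasing order): [0.0, 1.0, 1.0, 3.0, 3.0, 4.0]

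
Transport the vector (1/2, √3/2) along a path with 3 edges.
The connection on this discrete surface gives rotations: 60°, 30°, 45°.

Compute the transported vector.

Total rotation: 60° + 30° + 45° = 135°. Final vector: (-0.9659, -0.2588)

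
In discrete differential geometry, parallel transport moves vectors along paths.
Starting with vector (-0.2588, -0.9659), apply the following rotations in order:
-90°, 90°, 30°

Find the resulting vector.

Total rotation: (-90°) + 90° + 30° = 30°. Final vector: (0.2588, -0.9659)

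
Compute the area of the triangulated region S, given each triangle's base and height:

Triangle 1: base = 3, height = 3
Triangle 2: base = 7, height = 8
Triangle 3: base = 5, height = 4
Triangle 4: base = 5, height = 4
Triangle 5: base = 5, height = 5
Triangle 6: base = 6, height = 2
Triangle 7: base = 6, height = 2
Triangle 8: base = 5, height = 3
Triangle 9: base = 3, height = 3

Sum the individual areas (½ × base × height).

(1/2)×3×3 + (1/2)×7×8 + (1/2)×5×4 + (1/2)×5×4 + (1/2)×5×5 + (1/2)×6×2 + (1/2)×6×2 + (1/2)×5×3 + (1/2)×3×3 = 89.0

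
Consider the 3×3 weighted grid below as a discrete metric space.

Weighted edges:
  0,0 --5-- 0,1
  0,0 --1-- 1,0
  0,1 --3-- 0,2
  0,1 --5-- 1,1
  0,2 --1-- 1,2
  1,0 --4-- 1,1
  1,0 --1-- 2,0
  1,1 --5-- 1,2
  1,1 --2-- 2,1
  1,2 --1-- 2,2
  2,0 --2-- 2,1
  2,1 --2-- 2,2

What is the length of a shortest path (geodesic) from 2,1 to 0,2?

Shortest path: 2,1 → 2,2 → 1,2 → 0,2, total weight = 4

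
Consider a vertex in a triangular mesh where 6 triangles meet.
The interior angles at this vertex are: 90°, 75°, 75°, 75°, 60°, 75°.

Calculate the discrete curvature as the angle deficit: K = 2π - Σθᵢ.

Sum of angles = 450°. K = 360° - 450° = -90° = -π/2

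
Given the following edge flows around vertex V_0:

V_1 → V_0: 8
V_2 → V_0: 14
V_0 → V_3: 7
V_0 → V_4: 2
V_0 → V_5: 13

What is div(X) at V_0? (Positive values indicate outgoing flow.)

Divergence = sum of outgoing flows = (-8) + (-14) + 7 + 2 + 13 = 0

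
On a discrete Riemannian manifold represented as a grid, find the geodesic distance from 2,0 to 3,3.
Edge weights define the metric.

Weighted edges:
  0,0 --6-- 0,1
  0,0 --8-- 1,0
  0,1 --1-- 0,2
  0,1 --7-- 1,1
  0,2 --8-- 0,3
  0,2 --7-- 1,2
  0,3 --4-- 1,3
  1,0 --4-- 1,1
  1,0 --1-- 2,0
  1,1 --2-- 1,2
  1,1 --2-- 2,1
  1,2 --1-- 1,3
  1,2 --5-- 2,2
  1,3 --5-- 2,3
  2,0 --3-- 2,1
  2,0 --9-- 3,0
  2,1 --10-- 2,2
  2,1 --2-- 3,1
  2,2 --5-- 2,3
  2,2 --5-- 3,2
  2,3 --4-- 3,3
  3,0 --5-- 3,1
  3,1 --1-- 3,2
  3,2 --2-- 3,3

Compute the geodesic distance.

Shortest path: 2,0 → 2,1 → 3,1 → 3,2 → 3,3, total weight = 8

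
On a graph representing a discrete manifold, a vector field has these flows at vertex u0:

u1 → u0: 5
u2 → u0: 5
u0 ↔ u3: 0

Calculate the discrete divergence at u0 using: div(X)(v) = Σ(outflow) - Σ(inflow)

Divergence = sum of outgoing flows = (-5) + (-5) + 0 = -10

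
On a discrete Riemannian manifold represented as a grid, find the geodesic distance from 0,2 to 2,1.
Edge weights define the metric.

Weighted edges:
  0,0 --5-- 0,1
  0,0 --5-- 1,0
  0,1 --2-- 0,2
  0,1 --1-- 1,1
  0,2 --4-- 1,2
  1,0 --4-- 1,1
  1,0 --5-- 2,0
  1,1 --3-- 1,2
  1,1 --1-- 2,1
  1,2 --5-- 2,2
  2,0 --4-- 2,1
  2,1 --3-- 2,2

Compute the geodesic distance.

Shortest path: 0,2 → 0,1 → 1,1 → 2,1, total weight = 4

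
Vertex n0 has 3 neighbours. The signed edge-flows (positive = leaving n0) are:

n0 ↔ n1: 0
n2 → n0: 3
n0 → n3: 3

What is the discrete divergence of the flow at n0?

Divergence = sum of outgoing flows = 0 + (-3) + 3 = 0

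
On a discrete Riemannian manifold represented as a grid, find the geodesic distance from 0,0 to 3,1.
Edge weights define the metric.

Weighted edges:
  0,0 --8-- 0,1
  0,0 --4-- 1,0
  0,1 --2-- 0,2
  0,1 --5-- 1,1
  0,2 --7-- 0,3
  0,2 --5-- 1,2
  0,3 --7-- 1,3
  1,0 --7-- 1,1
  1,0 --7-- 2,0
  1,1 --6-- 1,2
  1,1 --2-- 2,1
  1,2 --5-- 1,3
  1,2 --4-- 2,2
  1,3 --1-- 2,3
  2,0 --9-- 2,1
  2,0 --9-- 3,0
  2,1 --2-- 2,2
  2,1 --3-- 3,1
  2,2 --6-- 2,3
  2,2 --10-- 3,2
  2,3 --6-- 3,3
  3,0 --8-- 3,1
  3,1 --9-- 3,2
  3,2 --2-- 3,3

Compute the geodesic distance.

Shortest path: 0,0 → 1,0 → 1,1 → 2,1 → 3,1, total weight = 16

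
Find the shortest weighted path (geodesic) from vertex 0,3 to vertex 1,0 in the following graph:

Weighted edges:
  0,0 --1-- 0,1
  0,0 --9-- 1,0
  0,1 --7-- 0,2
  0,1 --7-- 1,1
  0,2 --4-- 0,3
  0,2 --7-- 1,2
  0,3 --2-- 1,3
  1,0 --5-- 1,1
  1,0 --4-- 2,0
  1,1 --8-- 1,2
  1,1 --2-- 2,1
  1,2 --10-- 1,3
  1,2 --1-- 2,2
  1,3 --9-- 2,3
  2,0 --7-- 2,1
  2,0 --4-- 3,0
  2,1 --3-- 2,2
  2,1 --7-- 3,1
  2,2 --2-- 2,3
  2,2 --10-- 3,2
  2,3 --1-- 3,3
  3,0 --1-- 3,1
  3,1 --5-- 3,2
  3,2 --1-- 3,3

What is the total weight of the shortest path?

Shortest path: 0,3 → 0,2 → 0,1 → 0,0 → 1,0, total weight = 21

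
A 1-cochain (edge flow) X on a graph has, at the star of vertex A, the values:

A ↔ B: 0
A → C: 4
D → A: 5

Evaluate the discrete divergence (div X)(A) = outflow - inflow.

Divergence = sum of outgoing flows = 0 + 4 + (-5) = -1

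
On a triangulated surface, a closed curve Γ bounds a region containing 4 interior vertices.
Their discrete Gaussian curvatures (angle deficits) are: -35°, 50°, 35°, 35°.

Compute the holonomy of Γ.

Holonomy = total enclosed curvature = (-35°) + 50° + 35° + 35° = 85°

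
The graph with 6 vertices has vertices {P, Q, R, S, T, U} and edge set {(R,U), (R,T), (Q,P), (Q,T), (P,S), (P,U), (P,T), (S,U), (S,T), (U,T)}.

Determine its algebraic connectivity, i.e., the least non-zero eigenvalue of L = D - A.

Degrees: deg(P) = 4, deg(Q) = 2, deg(R) = 2, deg(S) = 3, deg(T) = 5, deg(U) = 4.
L = D − A with rows/columns ordered (P, Q, R, S, T, U):
  [ 4, -1,  0, -1, -1, -1]
  [-1,  2,  0,  0, -1,  0]
  [ 0,  0,  2,  0, -1, -1]
  [-1,  0,  0,  3, -1, -1]
  [-1, -1, -1, -1,  5, -1]
  [-1,  0, -1, -1, -1,  4]
Characteristic polynomial: det(λI − L) = λ(λ² − 7λ + 9)(λ² − 7λ + 11)(λ − 6).
Roots: λ = 0; (λ² − 7λ + 9) = 0 ⇒ λ = (7 ± √13)/2 ≈ 1.6972, 5.3028; (λ² − 7λ + 11) = 0 ⇒ λ = (7 ± √5)/2 ≈ 2.382, 4.618; (λ − 6) = 0 ⇒ λ = 6.
(Check: the roots sum (with multiplicity) to 20, matching trace L = Σdeg = 2·10 = 20.)
Laplacian eigenvalues: [0.0, 1.6972, 2.382, 4.618, 5.3028, 6.0]. Algebraic connectivity (smallest non-zero eigenvalue) = 1.6972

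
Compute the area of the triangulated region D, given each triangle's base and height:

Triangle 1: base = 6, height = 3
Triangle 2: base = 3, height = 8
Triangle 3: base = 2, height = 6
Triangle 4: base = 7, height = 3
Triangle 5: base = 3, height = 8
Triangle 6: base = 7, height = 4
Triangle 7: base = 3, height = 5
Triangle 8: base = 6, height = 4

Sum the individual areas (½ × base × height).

(1/2)×6×3 + (1/2)×3×8 + (1/2)×2×6 + (1/2)×7×3 + (1/2)×3×8 + (1/2)×7×4 + (1/2)×3×5 + (1/2)×6×4 = 83.0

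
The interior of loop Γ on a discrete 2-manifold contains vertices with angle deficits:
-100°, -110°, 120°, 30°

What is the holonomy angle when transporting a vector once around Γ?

Holonomy = total enclosed curvature = (-100°) + (-110°) + 120° + 30° = -60°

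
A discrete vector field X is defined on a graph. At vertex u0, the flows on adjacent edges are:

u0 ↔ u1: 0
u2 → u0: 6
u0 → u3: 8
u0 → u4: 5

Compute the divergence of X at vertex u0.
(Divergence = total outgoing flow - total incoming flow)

Divergence = sum of outgoing flows = 0 + (-6) + 8 + 5 = 7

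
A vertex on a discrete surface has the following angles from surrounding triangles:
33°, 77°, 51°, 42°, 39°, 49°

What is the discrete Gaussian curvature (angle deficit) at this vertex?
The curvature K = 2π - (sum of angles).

Sum of angles = 291°. K = 360° - 291° = 69° = 23π/60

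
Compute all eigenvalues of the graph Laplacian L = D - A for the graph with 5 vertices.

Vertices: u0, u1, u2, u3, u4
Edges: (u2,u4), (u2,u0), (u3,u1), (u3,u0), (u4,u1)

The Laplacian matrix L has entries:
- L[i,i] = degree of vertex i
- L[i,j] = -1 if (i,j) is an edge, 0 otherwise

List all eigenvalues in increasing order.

Degrees: deg(u0) = 2, deg(u1) = 2, deg(u2) = 2, deg(u3) = 2, deg(u4) = 2.
L = D − A with rows/columns ordered (u0, u1, u2, u3, u4):
  [ 2,  0, -1, -1,  0]
  [ 0,  2,  0, -1, -1]
  [-1,  0,  2,  0, -1]
  [-1, -1,  0,  2,  0]
  [ 0, -1, -1,  0,  2]
Characteristic polynomial: det(λI − L) = λ(λ² − 5λ + 5)².
Roots: λ = 0; (λ² − 5λ + 5) = 0 ⇒ λ = (5 ± √5)/2 ≈ 1.382, 3.618 (multiplicity 2).
(Check: the roots sum (with multiplicity) to 10, matching trace L = Σdeg = 2·5 = 10.)
Laplacian eigenvalues (increasing order): [0.0, 1.382, 1.382, 3.618, 3.618]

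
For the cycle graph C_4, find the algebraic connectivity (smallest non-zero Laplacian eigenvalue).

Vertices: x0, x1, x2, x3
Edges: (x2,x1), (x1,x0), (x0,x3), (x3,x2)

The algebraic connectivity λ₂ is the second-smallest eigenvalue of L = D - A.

The cycle graph C_n has Laplacian eigenvalues λ_k = 2 − 2cos(2πk/n), k = 0, 1, …, n−1. Here n = 4:
k=0: 2 − 2cos(0) = 0.0; k=1: 2 − 2cos(π/2) = 2.0; k=2: 2 − 2cos(π) = 4.0; k=3: 2 − 2cos(3π/2) = 2.0.
Laplacian eigenvalues: [0.0, 2.0, 2.0, 4.0]. Algebraic connectivity (smallest non-zero eigenvalue) = 2.0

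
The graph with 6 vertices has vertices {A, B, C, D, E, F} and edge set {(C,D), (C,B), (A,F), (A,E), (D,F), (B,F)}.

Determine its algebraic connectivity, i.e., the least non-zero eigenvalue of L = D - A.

Degrees: deg(A) = 2, deg(B) = 2, deg(C) = 2, deg(D) = 2, deg(E) = 1, deg(F) = 3.
L = D − A with rows/columns ordered (A, B, C, D, E, F):
  [ 2,  0,  0,  0, -1, -1]
  [ 0,  2, -1,  0,  0, -1]
  [ 0, -1,  2, -1,  0,  0]
  [ 0,  0, -1,  2,  0, -1]
  [-1,  0,  0,  0,  1,  0]
  [-1, -1,  0, -1,  0,  3]
Characteristic polynomial: det(λI − L) = λ(λ² − 5λ + 2)(λ − 2)²(λ − 3).
Roots: λ = 0; (λ² − 5λ + 2) = 0 ⇒ λ = (5 ± √17)/2 ≈ 0.4384, 4.5616; (λ − 2) = 0 ⇒ λ = 2 (multiplicity 2); (λ − 3) = 0 ⇒ λ = 3.
(Check: the roots sum (with multiplicity) to 12, matching trace L = Σdeg = 2·6 = 12.)
Laplacian eigenvalues: [0.0, 0.4384, 2.0, 2.0, 3.0, 4.5616]. Algebraic connectivity (smallest non-zero eigenvalue) = 0.4384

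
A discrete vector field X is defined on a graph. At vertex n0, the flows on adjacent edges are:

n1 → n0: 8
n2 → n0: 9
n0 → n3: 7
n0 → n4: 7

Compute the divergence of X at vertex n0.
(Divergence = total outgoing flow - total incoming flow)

Divergence = sum of outgoing flows = (-8) + (-9) + 7 + 7 = -3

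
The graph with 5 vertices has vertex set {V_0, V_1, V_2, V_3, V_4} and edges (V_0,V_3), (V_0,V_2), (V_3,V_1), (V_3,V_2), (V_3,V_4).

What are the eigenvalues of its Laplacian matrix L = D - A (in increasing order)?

Degrees: deg(V_0) = 2, deg(V_1) = 1, deg(V_2) = 2, deg(V_3) = 4, deg(V_4) = 1.
L = D − A with rows/columns ordered (V_0, V_1, V_2, V_3, V_4):
  [ 2,  0, -1, -1,  0]
  [ 0,  1,  0, -1,  0]
  [-1,  0,  2, -1,  0]
  [-1, -1, -1,  4, -1]
  [ 0,  0,  0, -1,  1]
Characteristic polynomial: det(λI − L) = λ(λ − 1)²(λ − 3)(λ − 5).
Roots: λ = 0; (λ − 1) = 0 ⇒ λ = 1 (multiplicity 2); (λ − 3) = 0 ⇒ λ = 3; (λ − 5) = 0 ⇒ λ = 5.
(Check: the roots sum (with multiplicity) to 10, matching trace L = Σdeg = 2·5 = 10.)
Laplacian eigenvalues (increasing order): [0.0, 1.0, 1.0, 3.0, 5.0]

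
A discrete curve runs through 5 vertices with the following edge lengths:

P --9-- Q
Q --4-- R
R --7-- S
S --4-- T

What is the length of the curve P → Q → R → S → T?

Arc length = 9 + 4 + 7 + 4 = 24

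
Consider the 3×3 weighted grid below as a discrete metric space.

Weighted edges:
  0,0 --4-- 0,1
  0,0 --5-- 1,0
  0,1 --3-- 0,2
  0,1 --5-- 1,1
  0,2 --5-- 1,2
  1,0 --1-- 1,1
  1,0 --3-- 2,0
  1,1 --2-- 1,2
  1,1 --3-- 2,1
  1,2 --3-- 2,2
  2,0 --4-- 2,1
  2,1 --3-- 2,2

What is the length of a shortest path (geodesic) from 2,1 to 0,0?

Shortest path: 2,1 → 1,1 → 1,0 → 0,0, total weight = 9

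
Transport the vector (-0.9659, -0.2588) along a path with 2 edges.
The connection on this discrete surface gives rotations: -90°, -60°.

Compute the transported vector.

Total rotation: (-90°) + (-60°) = -150°. Final vector: (0.7071, 0.7071)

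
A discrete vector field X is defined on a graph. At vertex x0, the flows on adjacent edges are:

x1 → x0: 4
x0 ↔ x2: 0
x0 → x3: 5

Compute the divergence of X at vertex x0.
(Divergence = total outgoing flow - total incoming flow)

Divergence = sum of outgoing flows = (-4) + 0 + 5 = 1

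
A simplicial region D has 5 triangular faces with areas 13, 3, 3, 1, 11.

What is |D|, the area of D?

13 + 3 + 3 + 1 + 11 = 31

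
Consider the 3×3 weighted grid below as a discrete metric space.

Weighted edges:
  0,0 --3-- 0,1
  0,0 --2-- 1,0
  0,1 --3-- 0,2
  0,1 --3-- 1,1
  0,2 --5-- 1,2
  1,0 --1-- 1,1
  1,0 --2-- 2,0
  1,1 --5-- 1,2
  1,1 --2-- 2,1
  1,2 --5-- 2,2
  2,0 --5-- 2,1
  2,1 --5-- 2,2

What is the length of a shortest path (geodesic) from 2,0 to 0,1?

Shortest path: 2,0 → 1,0 → 1,1 → 0,1, total weight = 6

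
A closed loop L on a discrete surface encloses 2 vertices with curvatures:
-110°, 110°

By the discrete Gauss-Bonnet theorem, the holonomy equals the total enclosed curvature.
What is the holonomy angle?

Holonomy = total enclosed curvature = (-110°) + 110° = 0°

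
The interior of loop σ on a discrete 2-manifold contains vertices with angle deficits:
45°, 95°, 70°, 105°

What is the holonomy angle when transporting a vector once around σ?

Holonomy = total enclosed curvature = 45° + 95° + 70° + 105° = 315°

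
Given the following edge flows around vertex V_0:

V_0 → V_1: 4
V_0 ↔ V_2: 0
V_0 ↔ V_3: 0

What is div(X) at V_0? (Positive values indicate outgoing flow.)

Divergence = sum of outgoing flows = 4 + 0 + 0 = 4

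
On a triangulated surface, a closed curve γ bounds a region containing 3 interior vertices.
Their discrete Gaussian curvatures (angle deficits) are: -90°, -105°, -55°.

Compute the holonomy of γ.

Holonomy = total enclosed curvature = (-90°) + (-105°) + (-55°) = -250°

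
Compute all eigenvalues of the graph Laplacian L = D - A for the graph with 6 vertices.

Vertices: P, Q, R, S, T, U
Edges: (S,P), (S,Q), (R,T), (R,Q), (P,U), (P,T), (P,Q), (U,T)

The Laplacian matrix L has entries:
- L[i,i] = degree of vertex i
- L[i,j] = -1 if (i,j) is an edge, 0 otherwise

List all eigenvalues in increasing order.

Degrees: deg(P) = 4, deg(Q) = 3, deg(R) = 2, deg(S) = 2, deg(T) = 3, deg(U) = 2.
L = D − A with rows/columns ordered (P, Q, R, S, T, U):
  [ 4, -1,  0, -1, -1, -1]
  [-1,  3, -1, -1,  0,  0]
  [ 0, -1,  2,  0, -1,  0]
  [-1, -1,  0,  2,  0,  0]
  [-1,  0, -1,  0,  3, -1]
  [-1,  0,  0,  0, -1,  2]
Characteristic polynomial: det(λI − L) = λ(λ² − 5λ + 5)(λ² − 7λ + 9)(λ − 4).
Roots: λ = 0; (λ² − 5λ + 5) = 0 ⇒ λ = (5 ± √5)/2 ≈ 1.382, 3.618; (λ² − 7λ + 9) = 0 ⇒ λ = (7 ± √13)/2 ≈ 1.6972, 5.3028; (λ − 4) = 0 ⇒ λ = 4.
(Check: the roots sum (with multiplicity) to 16, matching trace L = Σdeg = 2·8 = 16.)
Laplacian eigenvalues (increasing order): [0.0, 1.382, 1.6972, 3.618, 4.0, 5.3028]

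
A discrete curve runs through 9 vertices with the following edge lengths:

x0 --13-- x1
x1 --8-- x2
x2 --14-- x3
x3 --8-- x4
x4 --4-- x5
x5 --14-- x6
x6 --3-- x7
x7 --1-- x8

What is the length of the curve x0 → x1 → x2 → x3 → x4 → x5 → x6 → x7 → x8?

Arc length = 13 + 8 + 14 + 8 + 4 + 14 + 3 + 1 = 65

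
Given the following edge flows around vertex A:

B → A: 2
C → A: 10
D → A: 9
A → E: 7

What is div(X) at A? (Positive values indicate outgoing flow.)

Divergence = sum of outgoing flows = (-2) + (-10) + (-9) + 7 = -14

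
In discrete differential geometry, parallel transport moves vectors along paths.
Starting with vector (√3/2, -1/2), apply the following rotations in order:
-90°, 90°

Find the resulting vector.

Total rotation: (-90°) + 90° = 0°. Final vector: (0.8660, -0.5000)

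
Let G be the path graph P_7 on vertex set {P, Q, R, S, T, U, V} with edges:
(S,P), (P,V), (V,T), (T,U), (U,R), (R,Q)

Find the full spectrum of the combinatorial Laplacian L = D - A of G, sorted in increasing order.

The path graph P_n has Laplacian eigenvalues λ_k = 2 − 2cos(kπ/n), k = 0, 1, …, n−1. Here n = 7:
k=0: 2 − 2cos(0) = 0.0; k=1: 2 − 2cos(π/7) = 0.1981; k=2: 2 − 2cos(2π/7) = 0.753; k=3: 2 − 2cos(3π/7) = 1.555; k=4: 2 − 2cos(4π/7) = 2.445; k=5: 2 − 2cos(5π/7) = 3.247; k=6: 2 − 2cos(6π/7) = 3.8019.
Laplacian eigenvalues (increasing order): [0.0, 0.1981, 0.753, 1.555, 2.445, 3.247, 3.8019]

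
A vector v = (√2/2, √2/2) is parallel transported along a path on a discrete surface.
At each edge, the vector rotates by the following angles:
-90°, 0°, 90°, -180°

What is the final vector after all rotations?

Total rotation: (-90°) + 0° + 90° + (-180°) = -180° ≡ 180° (mod 360°). Final vector: (-0.7071, -0.7071)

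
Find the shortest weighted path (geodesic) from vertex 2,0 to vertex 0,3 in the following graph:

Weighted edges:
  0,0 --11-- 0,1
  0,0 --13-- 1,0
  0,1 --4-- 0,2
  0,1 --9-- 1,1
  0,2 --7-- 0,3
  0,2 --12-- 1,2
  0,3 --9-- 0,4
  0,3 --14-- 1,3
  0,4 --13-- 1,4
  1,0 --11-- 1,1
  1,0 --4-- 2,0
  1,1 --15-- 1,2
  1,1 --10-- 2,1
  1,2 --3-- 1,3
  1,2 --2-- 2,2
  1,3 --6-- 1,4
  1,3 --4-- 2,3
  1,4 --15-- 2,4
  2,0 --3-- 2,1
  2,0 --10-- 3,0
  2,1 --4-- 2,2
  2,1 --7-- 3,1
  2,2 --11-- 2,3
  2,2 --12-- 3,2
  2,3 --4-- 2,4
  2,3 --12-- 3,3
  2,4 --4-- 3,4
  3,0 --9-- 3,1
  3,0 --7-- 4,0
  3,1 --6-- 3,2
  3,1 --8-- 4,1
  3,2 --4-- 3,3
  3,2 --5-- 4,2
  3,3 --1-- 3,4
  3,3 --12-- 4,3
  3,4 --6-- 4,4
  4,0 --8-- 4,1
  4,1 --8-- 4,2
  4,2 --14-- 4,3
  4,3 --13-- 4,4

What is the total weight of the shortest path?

Shortest path: 2,0 → 2,1 → 2,2 → 1,2 → 1,3 → 0,3, total weight = 26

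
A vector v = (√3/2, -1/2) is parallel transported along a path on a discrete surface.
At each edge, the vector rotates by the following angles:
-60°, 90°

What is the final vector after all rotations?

Total rotation: (-60°) + 90° = 30°. Final vector: (1, 0)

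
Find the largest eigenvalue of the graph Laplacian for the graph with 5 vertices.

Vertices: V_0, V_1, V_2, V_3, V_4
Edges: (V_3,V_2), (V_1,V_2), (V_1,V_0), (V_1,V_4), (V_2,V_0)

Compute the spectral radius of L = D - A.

Degrees: deg(V_0) = 2, deg(V_1) = 3, deg(V_2) = 3, deg(V_3) = 1, deg(V_4) = 1.
L = D − A with rows/columns ordered (V_0, V_1, V_2, V_3, V_4):
  [ 2, -1, -1,  0,  0]
  [-1,  3, -1,  0, -1]
  [-1, -1,  3, -1,  0]
  [ 0,  0, -1,  1,  0]
  [ 0, -1,  0,  0,  1]
Characteristic polynomial: det(λI − L) = λ(λ² − 5λ + 3)(λ² − 5λ + 5).
Roots: λ = 0; (λ² − 5λ + 3) = 0 ⇒ λ = (5 ± √13)/2 ≈ 0.6972, 4.3028; (λ² − 5λ + 5) = 0 ⇒ λ = (5 ± √5)/2 ≈ 1.382, 3.618.
(Check: the roots sum (with multiplicity) to 10, matching trace L = Σdeg = 2·5 = 10.)
Laplacian eigenvalues: [0.0, 0.6972, 1.382, 3.618, 4.3028]. Largest eigenvalue (spectral radius) = 4.3028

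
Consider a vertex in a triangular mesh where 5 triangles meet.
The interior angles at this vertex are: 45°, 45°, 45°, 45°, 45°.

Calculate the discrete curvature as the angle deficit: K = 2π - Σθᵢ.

Sum of angles = 225°. K = 360° - 225° = 135°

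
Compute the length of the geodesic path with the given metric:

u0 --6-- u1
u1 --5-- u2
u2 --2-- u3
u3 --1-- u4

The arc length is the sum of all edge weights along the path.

Arc length = 6 + 5 + 2 + 1 = 14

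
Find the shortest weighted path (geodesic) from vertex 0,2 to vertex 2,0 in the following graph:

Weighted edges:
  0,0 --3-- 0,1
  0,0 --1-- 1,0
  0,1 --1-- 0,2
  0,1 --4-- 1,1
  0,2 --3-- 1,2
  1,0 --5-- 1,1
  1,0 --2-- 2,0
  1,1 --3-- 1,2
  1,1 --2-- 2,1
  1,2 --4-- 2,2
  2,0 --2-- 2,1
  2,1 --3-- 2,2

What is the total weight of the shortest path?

Shortest path: 0,2 → 0,1 → 0,0 → 1,0 → 2,0, total weight = 7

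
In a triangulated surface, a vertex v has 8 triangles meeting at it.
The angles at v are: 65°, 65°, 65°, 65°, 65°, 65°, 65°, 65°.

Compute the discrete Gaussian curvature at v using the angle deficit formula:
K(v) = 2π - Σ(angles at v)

Sum of angles = 520°. K = 360° - 520° = -160°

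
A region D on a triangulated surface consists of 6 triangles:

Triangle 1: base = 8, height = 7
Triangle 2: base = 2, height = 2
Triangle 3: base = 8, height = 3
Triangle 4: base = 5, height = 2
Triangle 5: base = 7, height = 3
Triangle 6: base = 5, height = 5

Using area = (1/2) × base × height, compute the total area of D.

(1/2)×8×7 + (1/2)×2×2 + (1/2)×8×3 + (1/2)×5×2 + (1/2)×7×3 + (1/2)×5×5 = 70.0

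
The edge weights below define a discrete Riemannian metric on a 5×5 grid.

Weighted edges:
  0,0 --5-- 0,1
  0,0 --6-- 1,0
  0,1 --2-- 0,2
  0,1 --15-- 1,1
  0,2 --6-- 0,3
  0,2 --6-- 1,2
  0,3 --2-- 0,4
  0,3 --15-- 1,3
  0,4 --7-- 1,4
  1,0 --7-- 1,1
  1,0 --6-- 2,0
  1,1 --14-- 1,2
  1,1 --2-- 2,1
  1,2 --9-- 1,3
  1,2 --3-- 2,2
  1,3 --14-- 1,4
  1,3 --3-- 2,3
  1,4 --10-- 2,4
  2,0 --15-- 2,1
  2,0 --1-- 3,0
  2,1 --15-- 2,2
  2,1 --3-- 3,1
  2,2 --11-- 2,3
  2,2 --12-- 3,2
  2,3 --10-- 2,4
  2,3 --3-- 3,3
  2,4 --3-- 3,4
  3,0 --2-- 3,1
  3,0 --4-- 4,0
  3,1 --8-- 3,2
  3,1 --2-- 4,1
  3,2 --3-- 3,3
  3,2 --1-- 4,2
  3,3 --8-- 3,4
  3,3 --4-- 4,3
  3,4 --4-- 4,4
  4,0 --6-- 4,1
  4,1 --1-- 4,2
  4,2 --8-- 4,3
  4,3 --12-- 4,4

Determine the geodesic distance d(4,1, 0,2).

Shortest path: 4,1 → 4,2 → 3,2 → 2,2 → 1,2 → 0,2, total weight = 23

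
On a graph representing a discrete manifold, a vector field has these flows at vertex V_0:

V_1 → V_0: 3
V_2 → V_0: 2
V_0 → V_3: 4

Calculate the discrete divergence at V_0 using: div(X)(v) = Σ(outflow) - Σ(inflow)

Divergence = sum of outgoing flows = (-3) + (-2) + 4 = -1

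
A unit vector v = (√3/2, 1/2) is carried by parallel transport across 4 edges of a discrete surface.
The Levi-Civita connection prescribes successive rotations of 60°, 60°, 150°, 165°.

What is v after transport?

Total rotation: 60° + 60° + 150° + 165° = 435° ≡ 75° (mod 360°). Final vector: (-0.2588, 0.9659)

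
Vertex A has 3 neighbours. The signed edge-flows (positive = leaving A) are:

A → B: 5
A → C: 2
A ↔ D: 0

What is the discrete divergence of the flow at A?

Divergence = sum of outgoing flows = 5 + 2 + 0 = 7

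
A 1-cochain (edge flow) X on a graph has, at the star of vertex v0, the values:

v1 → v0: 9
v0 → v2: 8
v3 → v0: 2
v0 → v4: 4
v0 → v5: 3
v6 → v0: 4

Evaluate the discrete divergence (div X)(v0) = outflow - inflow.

Divergence = sum of outgoing flows = (-9) + 8 + (-2) + 4 + 3 + (-4) = 0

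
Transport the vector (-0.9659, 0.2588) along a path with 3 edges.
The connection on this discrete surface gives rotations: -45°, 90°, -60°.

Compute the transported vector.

Total rotation: (-45°) + 90° + (-60°) = -15°. Final vector: (-0.8660, 0.5000)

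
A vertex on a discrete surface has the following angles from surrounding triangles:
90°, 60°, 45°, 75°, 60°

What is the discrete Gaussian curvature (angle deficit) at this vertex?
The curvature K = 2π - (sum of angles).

Sum of angles = 330°. K = 360° - 330° = 30°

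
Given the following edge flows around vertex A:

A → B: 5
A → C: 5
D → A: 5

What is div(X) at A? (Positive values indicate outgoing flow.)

Divergence = sum of outgoing flows = 5 + 5 + (-5) = 5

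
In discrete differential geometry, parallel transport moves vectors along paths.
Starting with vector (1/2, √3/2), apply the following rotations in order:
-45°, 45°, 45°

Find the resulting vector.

Total rotation: (-45°) + 45° + 45° = 45°. Final vector: (-0.2588, 0.9659)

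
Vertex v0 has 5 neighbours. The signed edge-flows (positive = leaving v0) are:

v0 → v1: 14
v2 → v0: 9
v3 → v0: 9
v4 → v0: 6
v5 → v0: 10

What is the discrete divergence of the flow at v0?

Divergence = sum of outgoing flows = 14 + (-9) + (-9) + (-6) + (-10) = -20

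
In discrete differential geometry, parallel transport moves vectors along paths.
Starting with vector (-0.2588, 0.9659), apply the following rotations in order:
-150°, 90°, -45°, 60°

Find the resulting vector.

Total rotation: (-150°) + 90° + (-45°) + 60° = -45°. Final vector: (0.5000, 0.8660)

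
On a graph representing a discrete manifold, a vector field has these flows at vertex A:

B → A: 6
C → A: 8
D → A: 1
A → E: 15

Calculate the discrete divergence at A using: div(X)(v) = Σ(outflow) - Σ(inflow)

Divergence = sum of outgoing flows = (-6) + (-8) + (-1) + 15 = 0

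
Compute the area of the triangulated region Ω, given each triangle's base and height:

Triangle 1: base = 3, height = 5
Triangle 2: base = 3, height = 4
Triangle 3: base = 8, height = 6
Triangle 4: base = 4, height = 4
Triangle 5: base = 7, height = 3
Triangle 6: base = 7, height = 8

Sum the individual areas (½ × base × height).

(1/2)×3×5 + (1/2)×3×4 + (1/2)×8×6 + (1/2)×4×4 + (1/2)×7×3 + (1/2)×7×8 = 84.0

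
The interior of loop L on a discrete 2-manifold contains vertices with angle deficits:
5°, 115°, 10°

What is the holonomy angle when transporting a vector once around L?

Holonomy = total enclosed curvature = 5° + 115° + 10° = 130°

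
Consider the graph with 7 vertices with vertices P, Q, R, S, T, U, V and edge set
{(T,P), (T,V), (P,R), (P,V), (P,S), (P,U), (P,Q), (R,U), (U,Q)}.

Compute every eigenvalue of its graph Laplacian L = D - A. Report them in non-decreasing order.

Degrees: deg(P) = 6, deg(Q) = 2, deg(R) = 2, deg(S) = 1, deg(T) = 2, deg(U) = 3, deg(V) = 2.
L = D − A with rows/columns ordered (P, Q, R, S, T, U, V):
  [ 6, -1, -1, -1, -1, -1, -1]
  [-1,  2,  0,  0,  0, -1,  0]
  [-1,  0,  2,  0,  0, -1,  0]
  [-1,  0,  0,  1,  0,  0,  0]
  [-1,  0,  0,  0,  2,  0, -1]
  [-1, -1, -1,  0,  0,  3,  0]
  [-1,  0,  0,  0, -1,  0,  2]
Characteristic polynomial: det(λI − L) = λ(λ − 1)²(λ − 2)(λ − 3)(λ − 4)(λ − 7).
Roots: λ = 0; (λ − 1) = 0 ⇒ λ = 1 (multiplicity 2); (λ − 2) = 0 ⇒ λ = 2; (λ − 3) = 0 ⇒ λ = 3; (λ − 4) = 0 ⇒ λ = 4; (λ − 7) = 0 ⇒ λ = 7.
(Check: the roots sum (with multiplicity) to 18, matching trace L = Σdeg = 2·9 = 18.)
Laplacian eigenvalues (increasing order): [0.0, 1.0, 1.0, 2.0, 3.0, 4.0, 7.0]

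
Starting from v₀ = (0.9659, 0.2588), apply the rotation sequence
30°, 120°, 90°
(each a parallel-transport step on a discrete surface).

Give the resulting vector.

Total rotation: 30° + 120° + 90° = 240° ≡ -120° (mod 360°). Final vector: (-0.2588, -0.9659)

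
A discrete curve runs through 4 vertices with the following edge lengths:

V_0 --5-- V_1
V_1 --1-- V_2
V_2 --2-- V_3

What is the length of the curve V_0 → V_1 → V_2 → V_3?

Arc length = 5 + 1 + 2 = 8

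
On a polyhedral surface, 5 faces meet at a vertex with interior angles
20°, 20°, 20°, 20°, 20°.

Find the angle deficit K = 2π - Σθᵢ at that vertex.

Sum of angles = 100°. K = 360° - 100° = 260° = 13π/9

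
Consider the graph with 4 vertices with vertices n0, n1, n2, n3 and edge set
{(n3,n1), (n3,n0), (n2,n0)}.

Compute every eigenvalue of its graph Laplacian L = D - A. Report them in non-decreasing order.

Degrees: deg(n0) = 2, deg(n1) = 1, deg(n2) = 1, deg(n3) = 2.
L = D − A with rows/columns ordered (n0, n1, n2, n3):
  [ 2,  0, -1, -1]
  [ 0,  1,  0, -1]
  [-1,  0,  1,  0]
  [-1, -1,  0,  2]
Characteristic polynomial: det(λI − L) = λ(λ² − 4λ + 2)(λ − 2).
Roots: λ = 0; (λ² − 4λ + 2) = 0 ⇒ λ = 2 ± √2 ≈ 0.5858, 3.4142; (λ − 2) = 0 ⇒ λ = 2.
(Check: the roots sum (with multiplicity) to 6, matching trace L = Σdeg = 2·3 = 6.)
Laplacian eigenvalues (increasing order): [0.0, 0.5858, 2.0, 3.4142]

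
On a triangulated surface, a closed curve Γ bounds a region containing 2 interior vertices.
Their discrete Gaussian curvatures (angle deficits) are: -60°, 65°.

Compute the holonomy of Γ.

Holonomy = total enclosed curvature = (-60°) + 65° = 5°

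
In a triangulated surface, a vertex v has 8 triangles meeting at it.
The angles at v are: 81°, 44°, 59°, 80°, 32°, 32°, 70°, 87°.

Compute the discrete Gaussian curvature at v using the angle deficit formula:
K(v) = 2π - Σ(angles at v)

Sum of angles = 485°. K = 360° - 485° = -125° = -25π/36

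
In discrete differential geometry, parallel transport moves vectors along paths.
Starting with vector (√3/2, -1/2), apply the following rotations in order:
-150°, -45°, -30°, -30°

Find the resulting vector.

Total rotation: (-150°) + (-45°) + (-30°) + (-30°) = -255° ≡ 105° (mod 360°). Final vector: (0.2588, 0.9659)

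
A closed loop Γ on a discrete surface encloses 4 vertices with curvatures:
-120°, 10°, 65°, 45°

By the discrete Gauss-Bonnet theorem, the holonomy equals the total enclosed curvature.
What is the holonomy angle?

Holonomy = total enclosed curvature = (-120°) + 10° + 65° + 45° = 0°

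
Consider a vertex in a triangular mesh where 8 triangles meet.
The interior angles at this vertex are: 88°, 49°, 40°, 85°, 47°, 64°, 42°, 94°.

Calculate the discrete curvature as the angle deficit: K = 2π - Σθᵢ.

Sum of angles = 509°. K = 360° - 509° = -149° = -149π/180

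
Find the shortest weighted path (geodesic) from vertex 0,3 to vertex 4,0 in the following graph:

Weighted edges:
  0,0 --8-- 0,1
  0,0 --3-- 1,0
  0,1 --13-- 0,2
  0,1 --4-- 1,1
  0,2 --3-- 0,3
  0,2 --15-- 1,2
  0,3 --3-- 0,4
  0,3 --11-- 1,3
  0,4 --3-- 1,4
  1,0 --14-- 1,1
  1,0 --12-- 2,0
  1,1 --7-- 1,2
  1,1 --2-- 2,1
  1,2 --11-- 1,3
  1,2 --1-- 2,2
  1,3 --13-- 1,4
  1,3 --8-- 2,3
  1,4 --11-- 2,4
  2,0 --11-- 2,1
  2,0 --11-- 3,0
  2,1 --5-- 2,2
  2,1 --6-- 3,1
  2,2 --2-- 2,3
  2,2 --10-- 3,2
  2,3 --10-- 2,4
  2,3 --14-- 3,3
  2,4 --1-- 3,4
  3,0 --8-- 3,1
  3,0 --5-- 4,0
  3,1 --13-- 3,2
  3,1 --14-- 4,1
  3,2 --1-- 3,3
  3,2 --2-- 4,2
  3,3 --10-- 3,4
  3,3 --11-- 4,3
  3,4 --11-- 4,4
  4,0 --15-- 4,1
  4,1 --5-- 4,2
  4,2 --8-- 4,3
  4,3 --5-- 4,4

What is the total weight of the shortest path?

Shortest path: 0,3 → 0,2 → 0,1 → 1,1 → 2,1 → 3,1 → 3,0 → 4,0, total weight = 41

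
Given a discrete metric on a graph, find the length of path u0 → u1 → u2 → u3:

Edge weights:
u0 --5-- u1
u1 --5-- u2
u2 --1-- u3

Arc length = 5 + 5 + 1 = 11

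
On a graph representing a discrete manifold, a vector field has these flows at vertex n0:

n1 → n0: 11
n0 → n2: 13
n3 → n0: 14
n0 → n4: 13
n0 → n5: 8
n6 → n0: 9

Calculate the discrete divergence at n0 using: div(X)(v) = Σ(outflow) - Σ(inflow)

Divergence = sum of outgoing flows = (-11) + 13 + (-14) + 13 + 8 + (-9) = 0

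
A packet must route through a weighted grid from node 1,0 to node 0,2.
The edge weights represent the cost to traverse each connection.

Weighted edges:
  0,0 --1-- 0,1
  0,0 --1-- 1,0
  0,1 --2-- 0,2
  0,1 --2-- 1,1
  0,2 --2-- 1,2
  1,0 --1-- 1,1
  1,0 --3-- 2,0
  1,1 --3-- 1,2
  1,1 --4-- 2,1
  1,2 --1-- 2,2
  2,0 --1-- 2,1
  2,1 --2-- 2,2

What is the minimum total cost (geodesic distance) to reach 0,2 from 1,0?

Shortest path: 1,0 → 0,0 → 0,1 → 0,2, total weight = 4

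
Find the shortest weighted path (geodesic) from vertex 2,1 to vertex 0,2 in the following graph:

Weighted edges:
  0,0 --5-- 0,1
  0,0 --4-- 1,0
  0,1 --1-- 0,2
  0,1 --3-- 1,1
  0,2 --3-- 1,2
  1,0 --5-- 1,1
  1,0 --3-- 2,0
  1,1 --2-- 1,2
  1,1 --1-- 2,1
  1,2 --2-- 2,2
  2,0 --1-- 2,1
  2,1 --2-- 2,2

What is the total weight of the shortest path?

Shortest path: 2,1 → 1,1 → 0,1 → 0,2, total weight = 5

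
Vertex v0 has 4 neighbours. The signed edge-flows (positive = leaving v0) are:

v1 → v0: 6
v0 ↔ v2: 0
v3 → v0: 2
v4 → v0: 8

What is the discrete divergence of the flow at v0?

Divergence = sum of outgoing flows = (-6) + 0 + (-2) + (-8) = -16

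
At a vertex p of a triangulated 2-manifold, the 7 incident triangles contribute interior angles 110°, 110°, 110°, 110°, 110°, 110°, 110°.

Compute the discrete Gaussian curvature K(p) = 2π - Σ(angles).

Sum of angles = 770°. K = 360° - 770° = -410°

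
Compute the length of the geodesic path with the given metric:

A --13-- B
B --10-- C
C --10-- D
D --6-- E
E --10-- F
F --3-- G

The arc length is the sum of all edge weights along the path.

Arc length = 13 + 10 + 10 + 6 + 10 + 3 = 52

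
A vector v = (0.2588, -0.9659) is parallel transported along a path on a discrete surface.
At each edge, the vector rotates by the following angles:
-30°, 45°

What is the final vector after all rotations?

Total rotation: (-30°) + 45° = 15°. Final vector: (0.5000, -0.8660)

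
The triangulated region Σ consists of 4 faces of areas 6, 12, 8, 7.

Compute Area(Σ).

6 + 12 + 8 + 7 = 33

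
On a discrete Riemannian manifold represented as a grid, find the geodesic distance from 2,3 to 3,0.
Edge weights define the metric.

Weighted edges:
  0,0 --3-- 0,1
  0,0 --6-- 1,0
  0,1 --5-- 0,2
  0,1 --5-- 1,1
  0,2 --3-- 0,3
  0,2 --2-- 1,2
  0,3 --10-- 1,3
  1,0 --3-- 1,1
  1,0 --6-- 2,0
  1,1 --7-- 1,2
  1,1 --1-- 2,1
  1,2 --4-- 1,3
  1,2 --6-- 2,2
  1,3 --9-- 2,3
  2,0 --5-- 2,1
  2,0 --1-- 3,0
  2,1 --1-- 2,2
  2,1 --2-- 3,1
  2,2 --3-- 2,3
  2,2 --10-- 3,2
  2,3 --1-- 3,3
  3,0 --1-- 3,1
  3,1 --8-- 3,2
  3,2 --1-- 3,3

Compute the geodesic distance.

Shortest path: 2,3 → 2,2 → 2,1 → 3,1 → 3,0, total weight = 7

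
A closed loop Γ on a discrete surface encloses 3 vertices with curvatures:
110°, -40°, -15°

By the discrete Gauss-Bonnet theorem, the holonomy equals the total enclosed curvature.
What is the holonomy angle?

Holonomy = total enclosed curvature = 110° + (-40°) + (-15°) = 55°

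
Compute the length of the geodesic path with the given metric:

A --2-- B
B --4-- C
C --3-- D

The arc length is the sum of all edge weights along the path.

Arc length = 2 + 4 + 3 = 9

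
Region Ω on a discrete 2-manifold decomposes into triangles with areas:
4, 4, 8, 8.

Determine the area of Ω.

4 + 4 + 8 + 8 = 24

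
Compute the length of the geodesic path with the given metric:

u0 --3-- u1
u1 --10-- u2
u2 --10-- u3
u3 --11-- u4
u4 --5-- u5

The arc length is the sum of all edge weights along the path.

Arc length = 3 + 10 + 10 + 11 + 5 = 39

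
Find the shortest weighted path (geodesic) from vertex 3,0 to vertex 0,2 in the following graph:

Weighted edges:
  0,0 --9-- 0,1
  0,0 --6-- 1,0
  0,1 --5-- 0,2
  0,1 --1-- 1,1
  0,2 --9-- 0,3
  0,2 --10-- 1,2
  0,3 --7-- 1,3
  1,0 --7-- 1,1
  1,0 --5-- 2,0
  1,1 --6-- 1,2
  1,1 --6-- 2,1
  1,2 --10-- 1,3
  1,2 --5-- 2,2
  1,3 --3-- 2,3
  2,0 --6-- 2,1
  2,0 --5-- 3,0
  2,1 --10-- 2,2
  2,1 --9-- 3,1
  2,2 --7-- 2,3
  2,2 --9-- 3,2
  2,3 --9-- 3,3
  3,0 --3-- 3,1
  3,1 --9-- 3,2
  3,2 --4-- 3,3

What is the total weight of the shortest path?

Shortest path: 3,0 → 2,0 → 1,0 → 1,1 → 0,1 → 0,2, total weight = 23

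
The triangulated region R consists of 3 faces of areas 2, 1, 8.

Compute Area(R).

2 + 1 + 8 = 11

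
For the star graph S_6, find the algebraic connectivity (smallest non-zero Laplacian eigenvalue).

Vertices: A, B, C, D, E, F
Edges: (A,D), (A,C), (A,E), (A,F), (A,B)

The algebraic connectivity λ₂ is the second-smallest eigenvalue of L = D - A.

The star S_6 is the complete bipartite graph K_{1,5} (one hub of degree 5, 5 leaves of degree 1). The Laplacian spectrum of K_{p,q} is 0, p (multiplicity q−1), q (multiplicity p−1), p+q. With p = 1, q = 5: 0 once, 1 with multiplicity 4, and 6 once. (Check: trace L = sum of degrees = 10 = 4·1 + 6.)
Laplacian eigenvalues: [0.0, 1.0, 1.0, 1.0, 1.0, 6.0]. Algebraic connectivity (smallest non-zero eigenvalue) = 1.0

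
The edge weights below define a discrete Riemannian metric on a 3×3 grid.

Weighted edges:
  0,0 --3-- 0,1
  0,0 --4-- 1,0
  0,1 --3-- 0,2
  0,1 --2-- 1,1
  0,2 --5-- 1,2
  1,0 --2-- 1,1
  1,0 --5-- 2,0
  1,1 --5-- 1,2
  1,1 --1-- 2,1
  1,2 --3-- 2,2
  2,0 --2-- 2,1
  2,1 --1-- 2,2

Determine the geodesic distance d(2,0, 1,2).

Shortest path: 2,0 → 2,1 → 2,2 → 1,2, total weight = 6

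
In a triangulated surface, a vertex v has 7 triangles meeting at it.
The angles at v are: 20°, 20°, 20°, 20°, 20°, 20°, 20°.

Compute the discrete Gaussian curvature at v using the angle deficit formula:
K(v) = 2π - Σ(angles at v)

Sum of angles = 140°. K = 360° - 140° = 220° = 11π/9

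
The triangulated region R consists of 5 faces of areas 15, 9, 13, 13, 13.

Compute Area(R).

15 + 9 + 13 + 13 + 13 = 63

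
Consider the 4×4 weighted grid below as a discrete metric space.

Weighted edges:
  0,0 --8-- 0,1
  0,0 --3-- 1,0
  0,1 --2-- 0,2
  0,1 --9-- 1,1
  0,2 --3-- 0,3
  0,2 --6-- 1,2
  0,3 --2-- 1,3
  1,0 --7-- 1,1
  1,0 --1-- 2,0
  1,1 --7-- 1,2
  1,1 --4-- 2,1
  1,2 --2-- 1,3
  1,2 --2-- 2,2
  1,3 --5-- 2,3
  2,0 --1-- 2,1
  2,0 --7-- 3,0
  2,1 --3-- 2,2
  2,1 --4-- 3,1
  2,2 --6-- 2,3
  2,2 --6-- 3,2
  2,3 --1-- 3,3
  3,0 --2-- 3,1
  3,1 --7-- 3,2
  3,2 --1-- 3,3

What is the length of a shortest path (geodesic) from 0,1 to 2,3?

Shortest path: 0,1 → 0,2 → 0,3 → 1,3 → 2,3, total weight = 12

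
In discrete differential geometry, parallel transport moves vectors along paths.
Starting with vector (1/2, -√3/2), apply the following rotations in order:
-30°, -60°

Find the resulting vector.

Total rotation: (-30°) + (-60°) = -90°. Final vector: (-0.8660, -0.5000)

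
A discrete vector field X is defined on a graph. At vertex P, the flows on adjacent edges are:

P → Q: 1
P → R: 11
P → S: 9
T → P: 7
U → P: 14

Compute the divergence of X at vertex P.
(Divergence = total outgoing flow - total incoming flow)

Divergence = sum of outgoing flows = 1 + 11 + 9 + (-7) + (-14) = 0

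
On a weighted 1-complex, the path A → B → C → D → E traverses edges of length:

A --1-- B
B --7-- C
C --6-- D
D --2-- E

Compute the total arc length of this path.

Arc length = 1 + 7 + 6 + 2 = 16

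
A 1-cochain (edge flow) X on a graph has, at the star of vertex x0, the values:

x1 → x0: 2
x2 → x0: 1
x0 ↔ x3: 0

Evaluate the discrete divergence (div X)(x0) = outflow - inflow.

Divergence = sum of outgoing flows = (-2) + (-1) + 0 = -3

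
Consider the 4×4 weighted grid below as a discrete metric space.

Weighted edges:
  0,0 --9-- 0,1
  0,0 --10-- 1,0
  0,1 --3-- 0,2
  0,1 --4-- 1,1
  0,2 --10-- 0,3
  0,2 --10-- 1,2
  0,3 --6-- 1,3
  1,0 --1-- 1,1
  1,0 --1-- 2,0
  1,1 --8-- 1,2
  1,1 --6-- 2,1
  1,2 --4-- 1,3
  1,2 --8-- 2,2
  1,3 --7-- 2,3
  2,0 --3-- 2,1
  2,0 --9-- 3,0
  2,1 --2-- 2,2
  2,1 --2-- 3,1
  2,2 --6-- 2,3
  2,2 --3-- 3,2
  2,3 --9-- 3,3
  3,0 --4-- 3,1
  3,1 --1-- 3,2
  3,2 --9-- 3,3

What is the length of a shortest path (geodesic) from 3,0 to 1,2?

Shortest path: 3,0 → 3,1 → 3,2 → 2,2 → 1,2, total weight = 16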